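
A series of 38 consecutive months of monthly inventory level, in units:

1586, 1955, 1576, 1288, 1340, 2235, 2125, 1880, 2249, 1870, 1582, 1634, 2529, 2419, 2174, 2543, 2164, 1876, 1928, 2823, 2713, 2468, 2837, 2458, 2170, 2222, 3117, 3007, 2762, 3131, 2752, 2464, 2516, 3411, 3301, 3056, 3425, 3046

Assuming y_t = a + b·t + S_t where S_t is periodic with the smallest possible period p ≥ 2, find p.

7

First differences y_{t+1} − y_t: 369, -379, -288, 52, 895, -110, -245, 369, -379, -288, 52, 895, -110, -245, 369, -379, …
The difference pattern repeats every 7 terms and not for any smaller step, so p = 7.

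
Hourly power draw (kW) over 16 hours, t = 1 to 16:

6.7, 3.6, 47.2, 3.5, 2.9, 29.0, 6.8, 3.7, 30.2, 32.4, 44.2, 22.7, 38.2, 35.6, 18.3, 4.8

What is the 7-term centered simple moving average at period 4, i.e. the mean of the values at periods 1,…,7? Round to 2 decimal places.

14.24

Sum of periods 1–7: 6.7 + 3.6 + 47.2 + 3.5 + 2.9 + 29.0 + 6.8 = 99.7
Divide by 7: 99.7 / 7 = 14.24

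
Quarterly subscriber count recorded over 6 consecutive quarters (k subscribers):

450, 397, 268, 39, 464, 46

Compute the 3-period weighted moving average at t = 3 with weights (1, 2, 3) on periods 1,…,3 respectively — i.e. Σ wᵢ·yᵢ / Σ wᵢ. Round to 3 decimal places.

Weighted sum: 1·450 + 2·397 + 3·268 = 450 + 794 + 804 = 2048
Weight total: 1 + 2 + 3 = 6
WMA = 2048 / 6 = 341.333

341.333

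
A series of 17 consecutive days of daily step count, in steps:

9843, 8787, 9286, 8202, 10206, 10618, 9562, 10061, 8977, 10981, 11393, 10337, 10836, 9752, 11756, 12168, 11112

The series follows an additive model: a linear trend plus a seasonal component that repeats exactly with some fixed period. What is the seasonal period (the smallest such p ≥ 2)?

5

First differences y_{t+1} − y_t: -1056, 499, -1084, 2004, 412, -1056, 499, -1084, 2004, 412, -1056, 499, …
The difference pattern repeats every 5 terms and not for any smaller step, so p = 5.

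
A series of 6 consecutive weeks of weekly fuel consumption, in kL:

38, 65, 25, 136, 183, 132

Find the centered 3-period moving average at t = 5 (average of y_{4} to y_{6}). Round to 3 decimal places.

Sum of periods 4–6: 136 + 183 + 132 = 451
Divide by 3: 451 / 3 = 150.333

150.333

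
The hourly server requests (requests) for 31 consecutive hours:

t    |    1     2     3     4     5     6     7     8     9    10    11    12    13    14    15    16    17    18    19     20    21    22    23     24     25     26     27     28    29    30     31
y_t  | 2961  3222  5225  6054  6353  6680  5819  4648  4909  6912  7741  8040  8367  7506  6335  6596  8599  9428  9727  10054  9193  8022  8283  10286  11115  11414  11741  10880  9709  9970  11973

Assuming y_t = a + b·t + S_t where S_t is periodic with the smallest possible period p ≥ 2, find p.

7

First differences y_{t+1} − y_t: 261, 2003, 829, 299, 327, -861, -1171, 261, 2003, 829, 299, 327, -861, -1171, 261, 2003, …
The difference pattern repeats every 7 terms and not for any smaller step, so p = 7.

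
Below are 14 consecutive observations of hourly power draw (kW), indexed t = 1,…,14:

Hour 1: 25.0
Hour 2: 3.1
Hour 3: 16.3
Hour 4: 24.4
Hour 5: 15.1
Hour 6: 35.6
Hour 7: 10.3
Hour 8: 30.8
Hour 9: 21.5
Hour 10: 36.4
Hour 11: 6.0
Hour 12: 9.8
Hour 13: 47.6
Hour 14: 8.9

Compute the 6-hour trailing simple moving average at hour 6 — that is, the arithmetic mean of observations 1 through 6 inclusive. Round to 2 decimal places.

Sum of periods 1–6: 25.0 + 3.1 + 16.3 + 24.4 + 15.1 + 35.6 = 119.5
Divide by 6: 119.5 / 6 = 19.92

19.92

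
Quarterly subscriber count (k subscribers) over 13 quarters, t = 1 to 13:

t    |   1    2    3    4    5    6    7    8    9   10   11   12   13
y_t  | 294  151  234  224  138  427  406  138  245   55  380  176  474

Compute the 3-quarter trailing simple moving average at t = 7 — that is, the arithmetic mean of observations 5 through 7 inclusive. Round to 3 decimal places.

Sum of periods 5–7: 138 + 427 + 406 = 971
Divide by 3: 971 / 3 = 323.667

323.667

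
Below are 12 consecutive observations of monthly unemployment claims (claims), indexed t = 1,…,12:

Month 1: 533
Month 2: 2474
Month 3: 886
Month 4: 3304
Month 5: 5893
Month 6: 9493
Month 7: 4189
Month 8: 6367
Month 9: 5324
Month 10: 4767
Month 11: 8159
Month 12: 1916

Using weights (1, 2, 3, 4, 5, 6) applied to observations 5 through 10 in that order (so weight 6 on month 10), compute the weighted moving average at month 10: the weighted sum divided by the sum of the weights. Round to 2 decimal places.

5625.52

Weighted sum: 1·5893 + 2·9493 + 3·4189 + 4·6367 + 5·5324 + 6·4767 = 5893 + 18986 + 12567 + 25468 + 26620 + 28602 = 118136
Weight total: 1 + 2 + 3 + 4 + 5 + 6 = 21
WMA = 118136 / 21 = 5625.52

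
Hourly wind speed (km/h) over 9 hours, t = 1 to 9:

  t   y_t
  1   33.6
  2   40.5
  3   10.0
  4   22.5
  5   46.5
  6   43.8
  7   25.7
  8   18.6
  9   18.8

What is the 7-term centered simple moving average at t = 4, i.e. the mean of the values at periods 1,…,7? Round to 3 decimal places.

Sum of periods 1–7: 33.6 + 40.5 + 10.0 + 22.5 + 46.5 + 43.8 + 25.7 = 222.6
Divide by 7: 222.6 / 7 = 31.800

31.800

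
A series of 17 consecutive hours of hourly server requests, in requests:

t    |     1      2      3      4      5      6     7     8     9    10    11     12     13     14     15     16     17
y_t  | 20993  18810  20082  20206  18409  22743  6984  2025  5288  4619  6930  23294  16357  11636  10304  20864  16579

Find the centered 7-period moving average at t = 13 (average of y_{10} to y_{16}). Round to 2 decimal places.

Sum of periods 10–16: 4619 + 6930 + 23294 + 16357 + 11636 + 10304 + 20864 = 94004
Divide by 7: 94004 / 7 = 13429.14

13429.14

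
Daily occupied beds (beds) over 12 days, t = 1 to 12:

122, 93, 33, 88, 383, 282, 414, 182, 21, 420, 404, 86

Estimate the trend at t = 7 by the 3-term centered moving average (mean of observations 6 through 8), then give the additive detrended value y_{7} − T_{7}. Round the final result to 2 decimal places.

Trend T_7 = (282 + 414 + 182) / 3 = 878/3 = 292.6667
Detrended value: 414 − 292.6667 = 121.33

121.33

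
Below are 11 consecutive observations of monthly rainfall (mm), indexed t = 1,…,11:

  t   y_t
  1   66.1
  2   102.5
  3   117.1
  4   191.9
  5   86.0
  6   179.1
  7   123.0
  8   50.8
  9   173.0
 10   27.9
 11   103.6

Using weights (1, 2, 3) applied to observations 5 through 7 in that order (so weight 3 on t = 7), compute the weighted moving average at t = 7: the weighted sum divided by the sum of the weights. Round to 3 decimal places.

Weighted sum: 1·86.0 + 2·179.1 + 3·123.0 = 86.0 + 358.2 + 369.0 = 813.2
Weight total: 1 + 2 + 3 = 6
WMA = 813.2 / 6 = 135.533

135.533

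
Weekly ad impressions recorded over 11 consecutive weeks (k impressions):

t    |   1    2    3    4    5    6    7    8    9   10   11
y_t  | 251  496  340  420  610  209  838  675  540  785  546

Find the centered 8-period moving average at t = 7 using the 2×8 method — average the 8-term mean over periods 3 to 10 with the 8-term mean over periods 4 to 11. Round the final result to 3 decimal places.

565.000

Sum over 3–10: 340 + 420 + 610 + 209 + 838 + 675 + 540 + 785 = 4417
Sum over 4–11: 420 + 610 + 209 + 838 + 675 + 540 + 785 + 546 = 4623
CMA at t=7 = (4417 + 4623) / (2·8) = 9040 / 16 = 565.000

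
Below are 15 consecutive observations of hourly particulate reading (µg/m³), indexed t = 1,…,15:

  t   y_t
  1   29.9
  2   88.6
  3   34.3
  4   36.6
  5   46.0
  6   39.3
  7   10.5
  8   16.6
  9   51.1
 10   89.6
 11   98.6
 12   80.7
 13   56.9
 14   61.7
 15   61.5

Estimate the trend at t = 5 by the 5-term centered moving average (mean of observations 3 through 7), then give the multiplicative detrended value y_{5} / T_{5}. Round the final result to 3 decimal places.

Trend T_5 = (34.3 + 36.6 + 46.0 + 39.3 + 10.5) / 5 = 166.7/5 = 33.34000
Ratio to trend: 46.0 / 33.34000 = 1.380

1.380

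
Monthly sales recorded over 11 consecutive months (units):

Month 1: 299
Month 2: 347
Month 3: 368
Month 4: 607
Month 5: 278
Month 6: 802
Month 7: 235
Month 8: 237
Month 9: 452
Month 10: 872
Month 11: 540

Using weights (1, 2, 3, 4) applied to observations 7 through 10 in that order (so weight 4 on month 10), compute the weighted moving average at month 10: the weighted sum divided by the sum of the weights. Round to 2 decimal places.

555.30

Weighted sum: 1·235 + 2·237 + 3·452 + 4·872 = 235 + 474 + 1356 + 3488 = 5553
Weight total: 1 + 2 + 3 + 4 = 10
WMA = 5553 / 10 = 555.30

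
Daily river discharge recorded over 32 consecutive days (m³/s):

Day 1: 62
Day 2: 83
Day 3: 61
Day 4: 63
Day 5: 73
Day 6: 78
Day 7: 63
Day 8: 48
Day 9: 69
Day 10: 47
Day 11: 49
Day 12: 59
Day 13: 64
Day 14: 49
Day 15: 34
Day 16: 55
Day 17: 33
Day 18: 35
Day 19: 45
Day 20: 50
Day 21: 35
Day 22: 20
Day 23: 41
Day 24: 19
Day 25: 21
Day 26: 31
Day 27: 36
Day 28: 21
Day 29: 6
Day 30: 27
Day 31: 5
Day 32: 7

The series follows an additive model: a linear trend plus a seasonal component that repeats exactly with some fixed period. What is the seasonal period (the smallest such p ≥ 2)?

First differences y_{t+1} − y_t: 21, -22, 2, 10, 5, -15, -15, 21, -22, 2, 10, 5, -15, -15, 21, -22, …
The difference pattern repeats every 7 terms and not for any smaller step, so p = 7.

7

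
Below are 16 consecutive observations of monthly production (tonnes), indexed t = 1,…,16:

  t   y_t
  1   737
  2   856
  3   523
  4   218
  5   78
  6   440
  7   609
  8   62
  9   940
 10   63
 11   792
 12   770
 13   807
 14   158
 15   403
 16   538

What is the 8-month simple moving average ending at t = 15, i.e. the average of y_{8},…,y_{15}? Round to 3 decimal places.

Sum of periods 8–15: 62 + 940 + 63 + 792 + 770 + 807 + 158 + 403 = 3995
Divide by 8: 3995 / 8 = 499.375

499.375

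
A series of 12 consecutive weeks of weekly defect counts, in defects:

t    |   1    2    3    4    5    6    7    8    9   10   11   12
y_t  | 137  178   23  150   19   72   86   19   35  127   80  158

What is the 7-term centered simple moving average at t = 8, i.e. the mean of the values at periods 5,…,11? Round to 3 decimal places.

Sum of periods 5–11: 19 + 72 + 86 + 19 + 35 + 127 + 80 = 438
Divide by 7: 438 / 7 = 62.571

62.571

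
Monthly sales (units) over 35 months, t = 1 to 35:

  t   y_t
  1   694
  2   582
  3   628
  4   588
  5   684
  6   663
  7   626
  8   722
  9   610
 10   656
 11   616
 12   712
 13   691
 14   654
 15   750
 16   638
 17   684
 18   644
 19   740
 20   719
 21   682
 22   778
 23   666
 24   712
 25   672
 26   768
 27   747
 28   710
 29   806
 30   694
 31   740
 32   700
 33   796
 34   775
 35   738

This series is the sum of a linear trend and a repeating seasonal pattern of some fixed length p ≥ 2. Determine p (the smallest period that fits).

7

First differences y_{t+1} − y_t: -112, 46, -40, 96, -21, -37, 96, -112, 46, -40, 96, -21, -37, 96, -112, 46, …
The difference pattern repeats every 7 terms and not for any smaller step, so p = 7.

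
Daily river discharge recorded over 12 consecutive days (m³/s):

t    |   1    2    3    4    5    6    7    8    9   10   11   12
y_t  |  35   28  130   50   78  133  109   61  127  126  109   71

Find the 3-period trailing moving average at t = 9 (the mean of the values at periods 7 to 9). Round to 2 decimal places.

99.00

Sum of periods 7–9: 109 + 61 + 127 = 297
Divide by 3: 297 / 3 = 99.00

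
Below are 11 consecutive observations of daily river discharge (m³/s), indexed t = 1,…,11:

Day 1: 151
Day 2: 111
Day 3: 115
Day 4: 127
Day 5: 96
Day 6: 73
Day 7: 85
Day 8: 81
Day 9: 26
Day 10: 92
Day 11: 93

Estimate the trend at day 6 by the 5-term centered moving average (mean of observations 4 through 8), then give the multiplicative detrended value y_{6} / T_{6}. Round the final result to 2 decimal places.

Trend T_6 = (127 + 96 + 73 + 85 + 81) / 5 = 462/5 = 92.4000
Ratio to trend: 73 / 92.4000 = 0.79

0.79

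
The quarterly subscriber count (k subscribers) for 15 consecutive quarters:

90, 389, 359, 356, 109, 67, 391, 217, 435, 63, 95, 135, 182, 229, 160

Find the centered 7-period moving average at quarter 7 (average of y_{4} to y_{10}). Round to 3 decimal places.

234.000

Sum of periods 4–10: 356 + 109 + 67 + 391 + 217 + 435 + 63 = 1638
Divide by 7: 1638 / 7 = 234.000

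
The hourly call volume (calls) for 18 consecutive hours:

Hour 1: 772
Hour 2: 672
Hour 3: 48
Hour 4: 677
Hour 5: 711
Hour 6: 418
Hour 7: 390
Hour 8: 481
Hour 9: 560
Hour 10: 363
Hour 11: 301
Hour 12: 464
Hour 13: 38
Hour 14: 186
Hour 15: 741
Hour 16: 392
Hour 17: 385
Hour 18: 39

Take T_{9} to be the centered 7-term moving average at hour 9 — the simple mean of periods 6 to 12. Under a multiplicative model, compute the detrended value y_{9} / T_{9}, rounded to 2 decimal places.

Trend T_9 = (418 + 390 + 481 + 560 + 363 + 301 + 464) / 7 = 2977/7 = 425.2857
Ratio to trend: 560 / 425.2857 = 1.32

1.32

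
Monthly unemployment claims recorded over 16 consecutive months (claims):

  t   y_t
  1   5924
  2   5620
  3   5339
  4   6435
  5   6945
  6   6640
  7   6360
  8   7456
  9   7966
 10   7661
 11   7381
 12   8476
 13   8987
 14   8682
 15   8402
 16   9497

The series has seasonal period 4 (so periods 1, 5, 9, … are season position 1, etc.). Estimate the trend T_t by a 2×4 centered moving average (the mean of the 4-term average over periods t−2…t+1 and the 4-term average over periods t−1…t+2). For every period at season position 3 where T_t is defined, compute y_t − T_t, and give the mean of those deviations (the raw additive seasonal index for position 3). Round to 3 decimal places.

Season position 3 occurs at t = 3, 7, 11 (where T_t is defined).
t=3: T_3 = 5957.12500; y_3 − T_3 = 5339 − 5957.12500 = -618.12500
t=7: T_7 = 6977.87500; y_7 − T_7 = 6360 − 6977.87500 = -617.87500
t=11: T_11 = 7998.62500; y_11 − T_11 = 7381 − 7998.62500 = -617.62500
Mean deviation: (-618.12500 + -617.87500 + -617.62500) / 3 = -617.875

-617.875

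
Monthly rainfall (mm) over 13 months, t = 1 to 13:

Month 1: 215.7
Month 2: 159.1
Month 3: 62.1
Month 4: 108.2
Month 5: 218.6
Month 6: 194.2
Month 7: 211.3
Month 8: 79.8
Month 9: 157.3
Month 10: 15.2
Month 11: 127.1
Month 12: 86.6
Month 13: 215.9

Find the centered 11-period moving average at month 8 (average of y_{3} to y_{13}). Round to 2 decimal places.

Sum of periods 3–13: 62.1 + 108.2 + 218.6 + 194.2 + 211.3 + 79.8 + 157.3 + 15.2 + 127.1 + 86.6 + 215.9 = 1476.3
Divide by 11: 1476.3 / 11 = 134.21

134.21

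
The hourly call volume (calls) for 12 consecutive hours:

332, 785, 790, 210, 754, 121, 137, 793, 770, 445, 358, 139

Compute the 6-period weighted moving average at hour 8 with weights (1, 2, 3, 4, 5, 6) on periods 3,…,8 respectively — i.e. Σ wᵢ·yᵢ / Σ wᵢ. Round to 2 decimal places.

447.57

Weighted sum: 1·790 + 2·210 + 3·754 + 4·121 + 5·137 + 6·793 = 790 + 420 + 2262 + 484 + 685 + 4758 = 9399
Weight total: 1 + 2 + 3 + 4 + 5 + 6 = 21
WMA = 9399 / 21 = 447.57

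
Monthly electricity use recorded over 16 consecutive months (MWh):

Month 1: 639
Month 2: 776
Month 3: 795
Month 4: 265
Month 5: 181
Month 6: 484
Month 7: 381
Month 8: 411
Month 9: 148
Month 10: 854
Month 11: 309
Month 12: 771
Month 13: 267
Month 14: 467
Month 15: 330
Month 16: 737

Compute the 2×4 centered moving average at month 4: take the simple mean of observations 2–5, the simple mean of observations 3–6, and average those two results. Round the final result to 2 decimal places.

Sum over 2–5: 776 + 795 + 265 + 181 = 2017
Sum over 3–6: 795 + 265 + 181 + 484 = 1725
CMA at t=4 = (2017 + 1725) / (2·4) = 3742 / 8 = 467.75

467.75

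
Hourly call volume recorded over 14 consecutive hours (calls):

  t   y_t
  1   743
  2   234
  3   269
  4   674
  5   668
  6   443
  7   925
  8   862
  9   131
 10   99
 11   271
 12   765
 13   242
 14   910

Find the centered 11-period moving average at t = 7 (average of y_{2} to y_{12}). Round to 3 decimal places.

485.545

Sum of periods 2–12: 234 + 269 + 674 + 668 + 443 + 925 + 862 + 131 + 99 + 271 + 765 = 5341
Divide by 11: 5341 / 11 = 485.545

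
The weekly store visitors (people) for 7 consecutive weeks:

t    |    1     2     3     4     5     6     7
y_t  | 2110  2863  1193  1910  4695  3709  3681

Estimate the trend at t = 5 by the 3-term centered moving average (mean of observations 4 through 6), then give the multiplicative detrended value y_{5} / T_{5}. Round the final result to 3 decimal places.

1.366

Trend T_5 = (1910 + 4695 + 3709) / 3 = 10314/3 = 3438.00000
Ratio to trend: 4695 / 3438.00000 = 1.366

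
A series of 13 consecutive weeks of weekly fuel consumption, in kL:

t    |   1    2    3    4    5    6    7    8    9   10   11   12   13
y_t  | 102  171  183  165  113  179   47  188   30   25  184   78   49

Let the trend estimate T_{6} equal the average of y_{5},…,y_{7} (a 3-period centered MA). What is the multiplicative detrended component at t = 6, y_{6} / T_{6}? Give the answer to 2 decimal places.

1.58

Trend T_6 = (113 + 179 + 47) / 3 = 339/3 = 113.0000
Ratio to trend: 179 / 113.0000 = 1.58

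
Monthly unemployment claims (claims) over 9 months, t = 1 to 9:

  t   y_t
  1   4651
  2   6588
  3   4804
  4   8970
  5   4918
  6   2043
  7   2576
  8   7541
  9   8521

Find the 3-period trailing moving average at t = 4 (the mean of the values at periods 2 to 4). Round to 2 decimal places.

Sum of periods 2–4: 6588 + 4804 + 8970 = 20362
Divide by 3: 20362 / 3 = 6787.33

6787.33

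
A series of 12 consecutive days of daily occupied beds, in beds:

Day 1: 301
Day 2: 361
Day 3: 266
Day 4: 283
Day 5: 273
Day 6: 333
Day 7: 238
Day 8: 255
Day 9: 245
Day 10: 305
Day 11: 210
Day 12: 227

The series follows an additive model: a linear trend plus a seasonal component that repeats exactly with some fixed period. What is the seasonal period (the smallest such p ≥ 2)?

4

First differences y_{t+1} − y_t: 60, -95, 17, -10, 60, -95, 17, -10, 60, -95, …
The difference pattern repeats every 4 terms and not for any smaller step, so p = 4.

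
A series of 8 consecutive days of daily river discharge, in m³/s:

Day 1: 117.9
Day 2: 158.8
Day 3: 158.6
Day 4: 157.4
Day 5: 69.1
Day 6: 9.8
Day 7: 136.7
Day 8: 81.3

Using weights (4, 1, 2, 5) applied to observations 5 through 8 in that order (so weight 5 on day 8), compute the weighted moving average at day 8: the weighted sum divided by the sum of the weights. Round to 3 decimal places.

Weighted sum: 4·69.1 + 1·9.8 + 2·136.7 + 5·81.3 = 276.4 + 9.8 + 273.4 + 406.5 = 966.1
Weight total: 4 + 1 + 2 + 5 = 12
WMA = 966.1 / 12 = 80.508

80.508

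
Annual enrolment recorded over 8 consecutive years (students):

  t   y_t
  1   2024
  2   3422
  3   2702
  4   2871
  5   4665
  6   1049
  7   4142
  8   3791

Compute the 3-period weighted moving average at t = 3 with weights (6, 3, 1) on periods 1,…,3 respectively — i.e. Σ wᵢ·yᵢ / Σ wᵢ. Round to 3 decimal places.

Weighted sum: 6·2024 + 3·3422 + 1·2702 = 12144 + 10266 + 2702 = 25112
Weight total: 6 + 3 + 1 = 10
WMA = 25112 / 10 = 2511.200

2511.200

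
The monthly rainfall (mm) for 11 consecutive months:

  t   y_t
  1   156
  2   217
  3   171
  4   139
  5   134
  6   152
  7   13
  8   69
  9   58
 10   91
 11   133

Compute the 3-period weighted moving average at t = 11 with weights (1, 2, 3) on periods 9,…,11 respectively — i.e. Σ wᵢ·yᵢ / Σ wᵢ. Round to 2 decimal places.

106.50

Weighted sum: 1·58 + 2·91 + 3·133 = 58 + 182 + 399 = 639
Weight total: 1 + 2 + 3 = 6
WMA = 639 / 6 = 106.50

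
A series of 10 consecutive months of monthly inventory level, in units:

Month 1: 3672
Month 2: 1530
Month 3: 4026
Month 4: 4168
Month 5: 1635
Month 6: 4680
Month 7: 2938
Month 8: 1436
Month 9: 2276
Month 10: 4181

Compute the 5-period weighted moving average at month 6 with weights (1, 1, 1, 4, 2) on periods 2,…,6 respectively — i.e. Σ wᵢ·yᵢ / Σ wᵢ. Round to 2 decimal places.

2847.11

Weighted sum: 1·1530 + 1·4026 + 1·4168 + 4·1635 + 2·4680 = 1530 + 4026 + 4168 + 6540 + 9360 = 25624
Weight total: 1 + 1 + 1 + 4 + 2 = 9
WMA = 25624 / 9 = 2847.11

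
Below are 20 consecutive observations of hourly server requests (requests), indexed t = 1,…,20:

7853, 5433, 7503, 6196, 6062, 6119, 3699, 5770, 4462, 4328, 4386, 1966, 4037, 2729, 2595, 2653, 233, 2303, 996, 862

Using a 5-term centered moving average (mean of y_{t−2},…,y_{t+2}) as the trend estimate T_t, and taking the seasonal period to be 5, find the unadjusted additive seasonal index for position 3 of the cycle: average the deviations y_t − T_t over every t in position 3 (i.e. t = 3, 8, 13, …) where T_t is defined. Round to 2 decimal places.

894.00

Season position 3 occurs at t = 3, 8, 13, 18 (where T_t is defined).
t=3: T_3 = 6609.4000; y_3 − T_3 = 7503 − 6609.4000 = 893.6000
t=8: T_8 = 4875.6000; y_8 − T_8 = 5770 − 4875.6000 = 894.4000
t=13: T_13 = 3142.6000; y_13 − T_13 = 4037 − 3142.6000 = 894.4000
t=18: T_18 = 1409.4000; y_18 − T_18 = 2303 − 1409.4000 = 893.6000
Mean deviation: (893.6000 + 894.4000 + 894.4000 + 893.6000) / 4 = 894.00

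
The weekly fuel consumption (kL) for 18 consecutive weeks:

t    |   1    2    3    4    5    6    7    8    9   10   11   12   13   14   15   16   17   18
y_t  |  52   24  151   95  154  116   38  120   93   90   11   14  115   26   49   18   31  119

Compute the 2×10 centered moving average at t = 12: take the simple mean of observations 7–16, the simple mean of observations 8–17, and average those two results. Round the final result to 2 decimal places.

Sum over 7–16: 38 + 120 + 93 + 90 + 11 + 14 + 115 + 26 + 49 + 18 = 574
Sum over 8–17: 120 + 93 + 90 + 11 + 14 + 115 + 26 + 49 + 18 + 31 = 567
CMA at t=12 = (574 + 567) / (2·10) = 1141 / 20 = 57.05

57.05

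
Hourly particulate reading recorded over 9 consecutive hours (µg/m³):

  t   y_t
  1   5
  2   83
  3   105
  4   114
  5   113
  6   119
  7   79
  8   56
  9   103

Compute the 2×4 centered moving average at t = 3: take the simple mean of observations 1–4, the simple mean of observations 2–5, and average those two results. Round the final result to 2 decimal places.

90.25

Sum over 1–4: 5 + 83 + 105 + 114 = 307
Sum over 2–5: 83 + 105 + 114 + 113 = 415
CMA at t=3 = (307 + 415) / (2·4) = 722 / 8 = 90.25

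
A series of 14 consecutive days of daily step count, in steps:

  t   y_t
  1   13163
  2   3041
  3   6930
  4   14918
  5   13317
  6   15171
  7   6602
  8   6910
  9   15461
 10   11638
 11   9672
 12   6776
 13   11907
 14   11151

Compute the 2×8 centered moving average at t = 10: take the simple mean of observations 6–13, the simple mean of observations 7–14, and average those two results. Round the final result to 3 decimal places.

10265.875

Sum over 6–13: 15171 + 6602 + 6910 + 15461 + 11638 + 9672 + 6776 + 11907 = 84137
Sum over 7–14: 6602 + 6910 + 15461 + 11638 + 9672 + 6776 + 11907 + 11151 = 80117
CMA at t=10 = (84137 + 80117) / (2·8) = 164254 / 16 = 10265.875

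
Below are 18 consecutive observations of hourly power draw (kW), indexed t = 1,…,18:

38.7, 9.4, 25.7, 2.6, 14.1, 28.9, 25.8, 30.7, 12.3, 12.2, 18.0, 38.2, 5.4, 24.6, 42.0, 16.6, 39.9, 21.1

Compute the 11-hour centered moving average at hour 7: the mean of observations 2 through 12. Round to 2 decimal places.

19.81

Sum of periods 2–12: 9.4 + 25.7 + 2.6 + 14.1 + 28.9 + 25.8 + 30.7 + 12.3 + 12.2 + 18.0 + 38.2 = 217.9
Divide by 11: 217.9 / 11 = 19.81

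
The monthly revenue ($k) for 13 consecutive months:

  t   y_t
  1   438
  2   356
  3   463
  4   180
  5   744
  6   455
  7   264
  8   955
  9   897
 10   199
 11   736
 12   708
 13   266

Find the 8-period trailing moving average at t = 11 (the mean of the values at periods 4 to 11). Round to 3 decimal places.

Sum of periods 4–11: 180 + 744 + 455 + 264 + 955 + 897 + 199 + 736 = 4430
Divide by 8: 4430 / 8 = 553.750

553.750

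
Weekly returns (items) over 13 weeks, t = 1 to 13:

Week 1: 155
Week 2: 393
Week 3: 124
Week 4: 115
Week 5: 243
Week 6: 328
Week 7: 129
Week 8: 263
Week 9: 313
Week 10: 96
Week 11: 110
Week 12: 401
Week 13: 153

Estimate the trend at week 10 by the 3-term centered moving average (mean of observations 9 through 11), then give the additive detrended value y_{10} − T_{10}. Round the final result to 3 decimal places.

Trend T_10 = (313 + 96 + 110) / 3 = 519/3 = 173.00000
Detrended value: 96 − 173.00000 = -77.000

-77.000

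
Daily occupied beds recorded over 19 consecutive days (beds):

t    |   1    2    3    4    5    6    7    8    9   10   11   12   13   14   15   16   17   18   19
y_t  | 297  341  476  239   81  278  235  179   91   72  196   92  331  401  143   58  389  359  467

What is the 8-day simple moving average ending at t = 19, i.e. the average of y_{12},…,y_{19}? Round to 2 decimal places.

Sum of periods 12–19: 92 + 331 + 401 + 143 + 58 + 389 + 359 + 467 = 2240
Divide by 8: 2240 / 8 = 280.00

280.00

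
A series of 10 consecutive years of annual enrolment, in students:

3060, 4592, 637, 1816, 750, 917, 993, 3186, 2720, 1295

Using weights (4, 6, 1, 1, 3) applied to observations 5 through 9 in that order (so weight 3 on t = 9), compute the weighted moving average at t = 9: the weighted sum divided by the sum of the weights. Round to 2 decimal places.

1389.40

Weighted sum: 4·750 + 6·917 + 1·993 + 1·3186 + 3·2720 = 3000 + 5502 + 993 + 3186 + 8160 = 20841
Weight total: 4 + 6 + 1 + 1 + 3 = 15
WMA = 20841 / 15 = 1389.40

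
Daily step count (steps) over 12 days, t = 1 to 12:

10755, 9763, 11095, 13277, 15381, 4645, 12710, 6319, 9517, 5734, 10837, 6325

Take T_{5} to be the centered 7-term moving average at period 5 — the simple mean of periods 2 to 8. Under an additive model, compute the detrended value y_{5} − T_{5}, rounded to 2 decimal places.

4925.29

Trend T_5 = (9763 + 11095 + 13277 + 15381 + 4645 + 12710 + 6319) / 7 = 73190/7 = 10455.7143
Detrended value: 15381 − 10455.7143 = 4925.29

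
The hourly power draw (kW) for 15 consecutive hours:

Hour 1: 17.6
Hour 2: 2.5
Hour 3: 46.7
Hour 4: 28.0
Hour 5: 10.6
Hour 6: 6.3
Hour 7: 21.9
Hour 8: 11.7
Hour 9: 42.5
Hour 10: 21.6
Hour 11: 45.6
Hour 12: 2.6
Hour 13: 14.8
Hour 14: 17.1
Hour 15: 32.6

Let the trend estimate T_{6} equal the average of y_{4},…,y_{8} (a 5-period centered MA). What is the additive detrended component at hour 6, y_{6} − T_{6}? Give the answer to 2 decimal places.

-9.40

Trend T_6 = (28.0 + 10.6 + 6.3 + 21.9 + 11.7) / 5 = 78.5/5 = 15.7000
Detrended value: 6.3 − 15.7000 = -9.40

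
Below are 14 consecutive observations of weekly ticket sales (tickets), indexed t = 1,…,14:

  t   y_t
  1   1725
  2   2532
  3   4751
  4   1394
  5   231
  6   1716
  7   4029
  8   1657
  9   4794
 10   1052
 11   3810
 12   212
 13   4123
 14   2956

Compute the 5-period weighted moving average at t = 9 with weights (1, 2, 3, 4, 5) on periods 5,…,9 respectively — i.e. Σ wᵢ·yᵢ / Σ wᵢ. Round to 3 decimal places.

3089.867

Weighted sum: 1·231 + 2·1716 + 3·4029 + 4·1657 + 5·4794 = 231 + 3432 + 12087 + 6628 + 23970 = 46348
Weight total: 1 + 2 + 3 + 4 + 5 = 15
WMA = 46348 / 15 = 3089.867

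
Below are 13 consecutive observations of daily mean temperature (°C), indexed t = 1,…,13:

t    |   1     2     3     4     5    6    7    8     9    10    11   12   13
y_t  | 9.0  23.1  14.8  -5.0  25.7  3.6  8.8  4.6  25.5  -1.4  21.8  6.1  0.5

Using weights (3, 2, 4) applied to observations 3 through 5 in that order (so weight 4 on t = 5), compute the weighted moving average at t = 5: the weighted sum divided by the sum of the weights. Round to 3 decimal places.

15.244

Weighted sum: 3·14.8 + 2·-5.0 + 4·25.7 = 44.4 + -10.0 + 102.8 = 137.2
Weight total: 3 + 2 + 4 = 9
WMA = 137.2 / 9 = 15.244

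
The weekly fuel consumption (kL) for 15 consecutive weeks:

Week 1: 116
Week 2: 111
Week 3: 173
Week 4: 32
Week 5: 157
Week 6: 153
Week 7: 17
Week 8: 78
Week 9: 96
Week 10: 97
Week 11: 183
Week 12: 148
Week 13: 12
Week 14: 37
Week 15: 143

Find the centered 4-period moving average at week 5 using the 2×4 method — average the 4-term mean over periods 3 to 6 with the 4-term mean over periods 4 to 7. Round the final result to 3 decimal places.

109.250

Sum over 3–6: 173 + 32 + 157 + 153 = 515
Sum over 4–7: 32 + 157 + 153 + 17 = 359
CMA at t=5 = (515 + 359) / (2·4) = 874 / 8 = 109.250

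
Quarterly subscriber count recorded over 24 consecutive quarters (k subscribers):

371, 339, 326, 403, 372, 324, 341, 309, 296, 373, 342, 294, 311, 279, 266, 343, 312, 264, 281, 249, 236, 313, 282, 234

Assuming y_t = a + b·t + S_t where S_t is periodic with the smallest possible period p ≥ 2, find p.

6

First differences y_{t+1} − y_t: -32, -13, 77, -31, -48, 17, -32, -13, 77, -31, -48, 17, -32, -13, …
The difference pattern repeats every 6 terms and not for any smaller step, so p = 6.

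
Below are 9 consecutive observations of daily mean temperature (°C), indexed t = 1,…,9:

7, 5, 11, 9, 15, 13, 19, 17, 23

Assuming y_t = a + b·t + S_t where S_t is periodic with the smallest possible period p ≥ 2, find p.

2

First differences y_{t+1} − y_t: -2, 6, -2, 6, -2, 6, …
The difference pattern repeats every 2 terms and not for any smaller step, so p = 2.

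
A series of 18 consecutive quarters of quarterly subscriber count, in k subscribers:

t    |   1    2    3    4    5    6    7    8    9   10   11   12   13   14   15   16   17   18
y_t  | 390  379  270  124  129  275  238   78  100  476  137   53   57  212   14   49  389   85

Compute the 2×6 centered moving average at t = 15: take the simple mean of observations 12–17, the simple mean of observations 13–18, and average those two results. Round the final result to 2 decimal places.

131.67

Sum over 12–17: 53 + 57 + 212 + 14 + 49 + 389 = 774
Sum over 13–18: 57 + 212 + 14 + 49 + 389 + 85 = 806
CMA at t=15 = (774 + 806) / (2·6) = 1580 / 12 = 131.67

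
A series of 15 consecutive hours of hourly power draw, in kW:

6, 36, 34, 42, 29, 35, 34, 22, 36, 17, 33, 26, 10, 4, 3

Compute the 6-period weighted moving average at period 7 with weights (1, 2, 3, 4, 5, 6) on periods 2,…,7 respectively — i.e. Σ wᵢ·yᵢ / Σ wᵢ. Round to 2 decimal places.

34.52

Weighted sum: 1·36 + 2·34 + 3·42 + 4·29 + 5·35 + 6·34 = 36 + 68 + 126 + 116 + 175 + 204 = 725
Weight total: 1 + 2 + 3 + 4 + 5 + 6 = 21
WMA = 725 / 21 = 34.52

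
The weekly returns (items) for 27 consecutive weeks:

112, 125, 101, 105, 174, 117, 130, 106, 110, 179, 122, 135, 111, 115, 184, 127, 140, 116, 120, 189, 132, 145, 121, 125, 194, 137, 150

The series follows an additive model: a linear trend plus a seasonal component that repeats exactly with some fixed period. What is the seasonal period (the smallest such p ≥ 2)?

5

First differences y_{t+1} − y_t: 13, -24, 4, 69, -57, 13, -24, 4, 69, -57, 13, -24, …
The difference pattern repeats every 5 terms and not for any smaller step, so p = 5.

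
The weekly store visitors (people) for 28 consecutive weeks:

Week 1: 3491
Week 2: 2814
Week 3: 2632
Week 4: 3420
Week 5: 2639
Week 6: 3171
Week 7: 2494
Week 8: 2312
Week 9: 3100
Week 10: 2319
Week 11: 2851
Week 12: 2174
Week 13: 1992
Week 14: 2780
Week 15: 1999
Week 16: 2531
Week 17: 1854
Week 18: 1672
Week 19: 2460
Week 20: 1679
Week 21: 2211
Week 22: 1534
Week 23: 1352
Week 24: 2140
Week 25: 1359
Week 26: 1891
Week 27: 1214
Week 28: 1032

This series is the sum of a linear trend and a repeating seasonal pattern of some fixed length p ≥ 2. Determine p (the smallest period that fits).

5

First differences y_{t+1} − y_t: -677, -182, 788, -781, 532, -677, -182, 788, -781, 532, -677, -182, …
The difference pattern repeats every 5 terms and not for any smaller step, so p = 5.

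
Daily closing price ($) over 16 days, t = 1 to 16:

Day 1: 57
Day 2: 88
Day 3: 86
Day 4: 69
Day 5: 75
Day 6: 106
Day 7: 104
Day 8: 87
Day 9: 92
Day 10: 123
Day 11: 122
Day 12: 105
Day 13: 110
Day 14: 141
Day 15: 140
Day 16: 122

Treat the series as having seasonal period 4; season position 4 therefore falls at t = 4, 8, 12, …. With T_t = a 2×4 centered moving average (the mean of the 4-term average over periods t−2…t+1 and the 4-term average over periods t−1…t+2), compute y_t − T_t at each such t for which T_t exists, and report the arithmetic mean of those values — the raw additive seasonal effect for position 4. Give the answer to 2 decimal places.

-12.46

Season position 4 occurs at t = 4, 8, 12 (where T_t is defined).
t=4: T_4 = 81.7500; y_4 − T_4 = 69 − 81.7500 = -12.7500
t=8: T_8 = 99.3750; y_8 − T_8 = 87 − 99.3750 = -12.3750
t=12: T_12 = 117.2500; y_12 − T_12 = 105 − 117.2500 = -12.2500
Mean deviation: (-12.7500 + -12.3750 + -12.2500) / 3 = -12.46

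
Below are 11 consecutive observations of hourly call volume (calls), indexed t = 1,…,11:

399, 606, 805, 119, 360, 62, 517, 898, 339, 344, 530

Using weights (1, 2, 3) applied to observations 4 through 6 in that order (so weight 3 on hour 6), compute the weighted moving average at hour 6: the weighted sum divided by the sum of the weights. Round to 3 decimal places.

Weighted sum: 1·119 + 2·360 + 3·62 = 119 + 720 + 186 = 1025
Weight total: 1 + 2 + 3 = 6
WMA = 1025 / 6 = 170.833

170.833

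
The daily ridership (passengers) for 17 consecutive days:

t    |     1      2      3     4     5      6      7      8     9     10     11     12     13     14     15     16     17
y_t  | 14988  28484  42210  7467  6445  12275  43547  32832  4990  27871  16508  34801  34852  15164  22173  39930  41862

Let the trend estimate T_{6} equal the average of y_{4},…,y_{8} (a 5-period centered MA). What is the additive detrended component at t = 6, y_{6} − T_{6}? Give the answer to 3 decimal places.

-8238.200

Trend T_6 = (7467 + 6445 + 12275 + 43547 + 32832) / 5 = 102566/5 = 20513.20000
Detrended value: 12275 − 20513.20000 = -8238.200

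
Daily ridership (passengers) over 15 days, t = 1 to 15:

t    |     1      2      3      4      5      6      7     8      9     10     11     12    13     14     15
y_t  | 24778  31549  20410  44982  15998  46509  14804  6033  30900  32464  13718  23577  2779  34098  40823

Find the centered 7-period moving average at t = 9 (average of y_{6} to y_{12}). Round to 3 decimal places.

24000.714

Sum of periods 6–12: 46509 + 14804 + 6033 + 30900 + 32464 + 13718 + 23577 = 168005
Divide by 7: 168005 / 7 = 24000.714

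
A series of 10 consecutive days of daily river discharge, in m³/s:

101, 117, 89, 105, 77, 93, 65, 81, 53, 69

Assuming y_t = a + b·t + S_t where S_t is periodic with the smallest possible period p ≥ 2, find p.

First differences y_{t+1} − y_t: 16, -28, 16, -28, 16, -28, …
The difference pattern repeats every 2 terms and not for any smaller step, so p = 2.

2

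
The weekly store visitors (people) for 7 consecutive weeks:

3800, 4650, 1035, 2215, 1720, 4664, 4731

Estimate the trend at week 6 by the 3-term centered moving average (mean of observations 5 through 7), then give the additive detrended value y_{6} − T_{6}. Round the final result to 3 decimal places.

Trend T_6 = (1720 + 4664 + 4731) / 3 = 11115/3 = 3705.00000
Detrended value: 4664 − 3705.00000 = 959.000

959.000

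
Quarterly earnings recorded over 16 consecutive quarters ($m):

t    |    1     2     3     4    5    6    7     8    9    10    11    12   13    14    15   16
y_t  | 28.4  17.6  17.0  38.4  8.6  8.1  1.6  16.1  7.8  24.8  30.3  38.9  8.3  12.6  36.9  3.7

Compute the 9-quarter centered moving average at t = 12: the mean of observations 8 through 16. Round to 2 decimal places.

Sum of periods 8–16: 16.1 + 7.8 + 24.8 + 30.3 + 38.9 + 8.3 + 12.6 + 36.9 + 3.7 = 179.4
Divide by 9: 179.4 / 9 = 19.93

19.93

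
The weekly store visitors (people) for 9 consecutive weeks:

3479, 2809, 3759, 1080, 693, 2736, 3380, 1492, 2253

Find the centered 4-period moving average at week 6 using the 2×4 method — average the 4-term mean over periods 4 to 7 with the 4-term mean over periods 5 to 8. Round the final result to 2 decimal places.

2023.75

Sum over 4–7: 1080 + 693 + 2736 + 3380 = 7889
Sum over 5–8: 693 + 2736 + 3380 + 1492 = 8301
CMA at t=6 = (7889 + 8301) / (2·4) = 16190 / 8 = 2023.75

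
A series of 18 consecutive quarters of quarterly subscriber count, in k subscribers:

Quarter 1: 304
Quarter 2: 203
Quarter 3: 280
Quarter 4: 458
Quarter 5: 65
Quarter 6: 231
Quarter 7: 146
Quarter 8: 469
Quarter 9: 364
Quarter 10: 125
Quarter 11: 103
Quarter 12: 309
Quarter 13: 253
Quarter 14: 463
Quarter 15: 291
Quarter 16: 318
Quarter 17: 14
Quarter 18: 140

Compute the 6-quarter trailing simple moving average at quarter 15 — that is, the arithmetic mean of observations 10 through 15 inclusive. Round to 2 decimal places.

Sum of periods 10–15: 125 + 103 + 309 + 253 + 463 + 291 = 1544
Divide by 6: 1544 / 6 = 257.33

257.33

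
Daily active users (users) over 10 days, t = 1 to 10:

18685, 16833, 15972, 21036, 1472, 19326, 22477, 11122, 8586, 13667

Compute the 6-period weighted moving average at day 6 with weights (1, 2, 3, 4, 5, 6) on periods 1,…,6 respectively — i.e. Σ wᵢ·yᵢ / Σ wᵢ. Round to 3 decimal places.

14653.667

Weighted sum: 1·18685 + 2·16833 + 3·15972 + 4·21036 + 5·1472 + 6·19326 = 18685 + 33666 + 47916 + 84144 + 7360 + 115956 = 307727
Weight total: 1 + 2 + 3 + 4 + 5 + 6 = 21
WMA = 307727 / 21 = 14653.667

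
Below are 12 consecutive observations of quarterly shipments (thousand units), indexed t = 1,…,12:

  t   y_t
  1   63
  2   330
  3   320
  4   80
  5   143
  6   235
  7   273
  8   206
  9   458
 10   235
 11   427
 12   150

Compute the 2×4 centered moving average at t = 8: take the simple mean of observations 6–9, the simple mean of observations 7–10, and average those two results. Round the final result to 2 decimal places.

293.00

Sum over 6–9: 235 + 273 + 206 + 458 = 1172
Sum over 7–10: 273 + 206 + 458 + 235 = 1172
CMA at t=8 = (1172 + 1172) / (2·4) = 2344 / 8 = 293.00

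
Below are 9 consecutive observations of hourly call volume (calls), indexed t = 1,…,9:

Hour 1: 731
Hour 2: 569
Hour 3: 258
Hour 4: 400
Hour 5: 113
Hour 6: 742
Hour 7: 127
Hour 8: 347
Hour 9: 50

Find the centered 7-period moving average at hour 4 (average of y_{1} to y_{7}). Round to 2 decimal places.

Sum of periods 1–7: 731 + 569 + 258 + 400 + 113 + 742 + 127 = 2940
Divide by 7: 2940 / 7 = 420.00

420.00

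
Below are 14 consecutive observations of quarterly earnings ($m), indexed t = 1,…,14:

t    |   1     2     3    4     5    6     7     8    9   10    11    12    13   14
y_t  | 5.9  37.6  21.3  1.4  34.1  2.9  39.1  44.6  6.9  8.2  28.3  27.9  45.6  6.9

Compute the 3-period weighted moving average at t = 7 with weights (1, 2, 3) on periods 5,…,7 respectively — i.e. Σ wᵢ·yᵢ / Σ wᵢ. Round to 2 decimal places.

26.20

Weighted sum: 1·34.1 + 2·2.9 + 3·39.1 = 34.1 + 5.8 + 117.3 = 157.2
Weight total: 1 + 2 + 3 = 6
WMA = 157.2 / 6 = 26.20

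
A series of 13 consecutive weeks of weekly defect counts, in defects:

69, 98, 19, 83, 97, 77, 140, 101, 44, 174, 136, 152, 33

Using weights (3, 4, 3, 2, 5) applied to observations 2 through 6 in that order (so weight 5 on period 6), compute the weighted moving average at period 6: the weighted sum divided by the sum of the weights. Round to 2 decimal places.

70.47

Weighted sum: 3·98 + 4·19 + 3·83 + 2·97 + 5·77 = 294 + 76 + 249 + 194 + 385 = 1198
Weight total: 3 + 4 + 3 + 2 + 5 = 17
WMA = 1198 / 17 = 70.47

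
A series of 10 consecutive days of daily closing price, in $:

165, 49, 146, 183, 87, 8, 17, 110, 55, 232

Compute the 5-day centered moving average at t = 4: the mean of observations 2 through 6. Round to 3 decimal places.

Sum of periods 2–6: 49 + 146 + 183 + 87 + 8 = 473
Divide by 5: 473 / 5 = 94.600

94.600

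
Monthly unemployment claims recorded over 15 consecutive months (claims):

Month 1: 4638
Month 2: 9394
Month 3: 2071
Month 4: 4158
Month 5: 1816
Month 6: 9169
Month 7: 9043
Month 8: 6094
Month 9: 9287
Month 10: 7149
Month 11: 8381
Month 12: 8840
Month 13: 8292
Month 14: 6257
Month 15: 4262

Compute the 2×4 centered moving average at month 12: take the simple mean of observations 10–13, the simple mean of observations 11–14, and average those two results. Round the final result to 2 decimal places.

8054.00

Sum over 10–13: 7149 + 8381 + 8840 + 8292 = 32662
Sum over 11–14: 8381 + 8840 + 8292 + 6257 = 31770
CMA at t=12 = (32662 + 31770) / (2·4) = 64432 / 8 = 8054.00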